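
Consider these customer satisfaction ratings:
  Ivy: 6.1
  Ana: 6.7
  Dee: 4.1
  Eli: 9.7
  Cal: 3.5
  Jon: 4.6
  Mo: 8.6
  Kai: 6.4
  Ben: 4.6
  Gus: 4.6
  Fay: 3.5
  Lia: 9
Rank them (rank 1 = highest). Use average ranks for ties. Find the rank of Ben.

8

Sorted (descending): 9.7, 9, 8.6, 6.7, 6.4, 6.1, 4.6, 4.6, 4.6, 4.1, 3.5, 3.5
The 3 values of 4.6 occupy positions 7–9 → average rank 8.
The 2 values of 3.5 occupy positions 11–12 → average rank (11+12)/2 = 11.5.
Ben has value 4.6 → rank 8.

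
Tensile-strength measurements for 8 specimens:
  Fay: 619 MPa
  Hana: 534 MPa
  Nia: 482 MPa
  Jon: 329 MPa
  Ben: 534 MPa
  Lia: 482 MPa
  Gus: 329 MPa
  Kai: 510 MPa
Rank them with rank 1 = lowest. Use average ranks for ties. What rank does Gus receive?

1.5

Sorted (ascending): 329, 329, 482, 482, 510, 534, 534, 619
The 2 values of 329 occupy positions 1–2 → average rank (1+2)/2 = 1.5.
The 2 values of 482 occupy positions 3–4 → average rank (3+4)/2 = 3.5.
The 2 values of 534 occupy positions 6–7 → average rank (6+7)/2 = 6.5.
Gus has value 329 MPa → rank 1.5.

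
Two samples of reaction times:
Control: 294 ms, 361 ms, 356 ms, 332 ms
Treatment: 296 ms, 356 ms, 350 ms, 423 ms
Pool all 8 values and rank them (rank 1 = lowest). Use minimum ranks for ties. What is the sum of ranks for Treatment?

19

Sorted (ascending): 294, 296, 332, 350, 356, 356, 361, 423
The 2 values of 356 occupy positions 5–6 → each gets rank 5.
Treatment values → pooled ranks: 296→2, 356→5, 350→4, 423→8
Rank sum = 2 + 5 + 4 + 8 = 19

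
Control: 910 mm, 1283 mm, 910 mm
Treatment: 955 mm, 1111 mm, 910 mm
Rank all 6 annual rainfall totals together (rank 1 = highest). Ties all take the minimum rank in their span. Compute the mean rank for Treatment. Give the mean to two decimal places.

Sorted (descending): 1283, 1111, 955, 910, 910, 910
The 3 values of 910 occupy positions 4–6 → each gets rank 4.
Treatment values → pooled ranks: 955→3, 1111→2, 910→4
Mean rank = (3 + 2 + 4) / 3 = 3.00

3.00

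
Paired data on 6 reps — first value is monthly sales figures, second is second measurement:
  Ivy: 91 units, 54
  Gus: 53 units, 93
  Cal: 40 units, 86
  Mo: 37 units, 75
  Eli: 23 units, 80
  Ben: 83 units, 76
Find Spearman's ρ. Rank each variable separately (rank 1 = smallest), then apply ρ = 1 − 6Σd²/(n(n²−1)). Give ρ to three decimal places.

-0.314

Ranks of variable 1: 6, 4, 3, 2, 1, 5
Ranks of variable 2: 1, 6, 5, 2, 4, 3
d = r₁ − r₂: 5, -2, -2, 0, -3, 2
d²: 25, 4, 4, 0, 9, 4; Σd² = 46
ρ = 1 − 6·46/(6·35) = 1 − 276/210 = -0.314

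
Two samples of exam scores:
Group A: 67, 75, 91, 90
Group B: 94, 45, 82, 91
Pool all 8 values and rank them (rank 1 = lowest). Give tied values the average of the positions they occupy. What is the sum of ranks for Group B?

19.5

Sorted (ascending): 45, 67, 75, 82, 90, 91, 91, 94
The 2 values of 91 occupy positions 6–7 → average rank (6+7)/2 = 6.5.
Group B values → pooled ranks: 94→8, 45→1, 82→4, 91→6.5
Rank sum = 8 + 1 + 4 + 6.5 = 19.5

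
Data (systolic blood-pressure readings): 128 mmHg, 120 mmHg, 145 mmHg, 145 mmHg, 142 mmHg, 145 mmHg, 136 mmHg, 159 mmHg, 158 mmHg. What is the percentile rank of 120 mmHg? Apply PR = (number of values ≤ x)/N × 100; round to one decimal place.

N = 9.
Strictly below 120: 0. Equal to 120: 1.
PR = 1/9 × 100 = 11.1

11.1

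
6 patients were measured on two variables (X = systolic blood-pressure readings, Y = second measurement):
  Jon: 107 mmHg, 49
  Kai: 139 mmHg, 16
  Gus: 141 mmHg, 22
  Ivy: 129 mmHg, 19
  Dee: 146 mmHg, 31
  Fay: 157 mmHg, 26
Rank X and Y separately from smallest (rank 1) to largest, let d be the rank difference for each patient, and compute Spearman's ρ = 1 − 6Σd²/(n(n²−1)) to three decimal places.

Ranks of variable 1: 1, 3, 4, 2, 5, 6
Ranks of variable 2: 6, 1, 3, 2, 5, 4
d = r₁ − r₂: -5, 2, 1, 0, 0, 2
d²: 25, 4, 1, 0, 0, 4; Σd² = 34
ρ = 1 − 6·34/(6·35) = 1 − 204/210 = 0.029

0.029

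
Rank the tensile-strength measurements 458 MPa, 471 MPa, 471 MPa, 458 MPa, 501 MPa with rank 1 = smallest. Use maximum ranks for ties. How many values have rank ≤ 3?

2

Sorted (ascending): 458, 458, 471, 471, 501
The 2 values of 458 occupy positions 1–2 → each gets rank 2.
The 2 values of 471 occupy positions 3–4 → each gets rank 4.
Ranks ≤ 3: {2, 2} → 2 values.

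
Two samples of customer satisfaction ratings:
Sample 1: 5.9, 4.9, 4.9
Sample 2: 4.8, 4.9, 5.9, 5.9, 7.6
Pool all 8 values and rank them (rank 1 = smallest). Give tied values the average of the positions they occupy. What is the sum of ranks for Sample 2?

Sorted (ascending): 4.8, 4.9, 4.9, 4.9, 5.9, 5.9, 5.9, 7.6
The 3 values of 4.9 occupy positions 2–4 → average rank 3.
The 3 values of 5.9 occupy positions 5–7 → average rank 6.
Sample 2 values → pooled ranks: 4.8→1, 4.9→3, 5.9→6, 5.9→6, 7.6→8
Rank sum = 1 + 3 + 6 + 6 + 8 = 24

24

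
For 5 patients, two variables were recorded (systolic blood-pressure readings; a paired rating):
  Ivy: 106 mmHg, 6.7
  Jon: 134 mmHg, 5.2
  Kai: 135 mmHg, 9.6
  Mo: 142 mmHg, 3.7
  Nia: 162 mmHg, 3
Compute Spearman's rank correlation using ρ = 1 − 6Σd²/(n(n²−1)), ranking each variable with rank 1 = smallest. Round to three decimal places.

Ranks of variable 1: 1, 2, 3, 4, 5
Ranks of variable 2: 4, 3, 5, 2, 1
d = r₁ − r₂: -3, -1, -2, 2, 4
d²: 9, 1, 4, 4, 16; Σd² = 34
ρ = 1 − 6·34/(5·24) = 1 − 204/120 = -0.700

-0.700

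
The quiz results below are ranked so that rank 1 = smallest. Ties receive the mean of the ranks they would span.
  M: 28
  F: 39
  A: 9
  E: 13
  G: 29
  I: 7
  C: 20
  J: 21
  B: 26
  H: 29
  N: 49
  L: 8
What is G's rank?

Sorted (ascending): 7, 8, 9, 13, 20, 21, 26, 28, 29, 29, 39, 49
The 2 values of 29 occupy positions 9–10 → average rank (9+10)/2 = 9.5.
G has value 29 → rank 9.5.

9.5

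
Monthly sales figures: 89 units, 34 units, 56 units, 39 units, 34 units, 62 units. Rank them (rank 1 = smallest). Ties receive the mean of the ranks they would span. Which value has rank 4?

56

Sorted (ascending): 34, 34, 39, 56, 62, 89
The 2 values of 34 occupy positions 1–2 → average rank (1+2)/2 = 1.5.
Rank 4 → value 56.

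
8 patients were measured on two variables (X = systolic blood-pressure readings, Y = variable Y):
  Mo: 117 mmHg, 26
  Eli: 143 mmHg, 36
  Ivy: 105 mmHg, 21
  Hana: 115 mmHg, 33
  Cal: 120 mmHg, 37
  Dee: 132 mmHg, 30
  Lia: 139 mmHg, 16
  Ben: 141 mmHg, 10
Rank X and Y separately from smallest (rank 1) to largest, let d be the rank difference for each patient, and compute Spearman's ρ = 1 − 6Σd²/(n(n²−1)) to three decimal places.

Ranks of variable 1: 3, 8, 1, 2, 4, 5, 6, 7
Ranks of variable 2: 4, 7, 3, 6, 8, 5, 2, 1
d = r₁ − r₂: -1, 1, -2, -4, -4, 0, 4, 6
d²: 1, 1, 4, 16, 16, 0, 16, 36; Σd² = 90
ρ = 1 − 6·90/(8·63) = 1 − 540/504 = -0.071

-0.071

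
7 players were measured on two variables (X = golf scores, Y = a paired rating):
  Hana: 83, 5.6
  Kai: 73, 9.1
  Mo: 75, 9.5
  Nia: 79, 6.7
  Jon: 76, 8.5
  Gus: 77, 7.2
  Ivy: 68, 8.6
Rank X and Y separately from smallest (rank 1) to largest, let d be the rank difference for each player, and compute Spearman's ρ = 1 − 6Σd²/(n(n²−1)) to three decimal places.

-0.857

Ranks of variable 1: 7, 2, 3, 6, 4, 5, 1
Ranks of variable 2: 1, 6, 7, 2, 4, 3, 5
d = r₁ − r₂: 6, -4, -4, 4, 0, 2, -4
d²: 36, 16, 16, 16, 0, 4, 16; Σd² = 104
ρ = 1 − 6·104/(7·48) = 1 − 624/336 = -0.857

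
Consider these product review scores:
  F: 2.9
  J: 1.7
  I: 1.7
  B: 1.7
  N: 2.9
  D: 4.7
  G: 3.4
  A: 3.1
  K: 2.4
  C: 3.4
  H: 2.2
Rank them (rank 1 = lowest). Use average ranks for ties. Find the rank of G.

9.5

Sorted (ascending): 1.7, 1.7, 1.7, 2.2, 2.4, 2.9, 2.9, 3.1, 3.4, 3.4, 4.7
The 3 values of 1.7 occupy positions 1–3 → average rank 2.
The 2 values of 2.9 occupy positions 6–7 → average rank (6+7)/2 = 6.5.
The 2 values of 3.4 occupy positions 9–10 → average rank (9+10)/2 = 9.5.
G has value 3.4 → rank 9.5.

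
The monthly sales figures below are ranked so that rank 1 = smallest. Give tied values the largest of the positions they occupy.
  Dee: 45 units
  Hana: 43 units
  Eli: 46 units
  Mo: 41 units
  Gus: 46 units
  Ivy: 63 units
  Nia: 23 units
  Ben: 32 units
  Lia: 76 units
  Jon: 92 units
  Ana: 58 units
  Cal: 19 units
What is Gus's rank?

Sorted (ascending): 19, 23, 32, 41, 43, 45, 46, 46, 58, 63, 76, 92
The 2 values of 46 occupy positions 7–8 → each gets rank 8.
Gus has value 46 units → rank 8.

8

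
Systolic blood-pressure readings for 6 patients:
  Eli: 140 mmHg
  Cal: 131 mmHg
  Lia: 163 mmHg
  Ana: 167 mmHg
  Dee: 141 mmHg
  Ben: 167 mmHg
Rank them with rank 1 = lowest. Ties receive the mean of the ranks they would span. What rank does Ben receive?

5.5

Sorted (ascending): 131, 140, 141, 163, 167, 167
The 2 values of 167 occupy positions 5–6 → average rank (5+6)/2 = 5.5.
Ben has value 167 mmHg → rank 5.5.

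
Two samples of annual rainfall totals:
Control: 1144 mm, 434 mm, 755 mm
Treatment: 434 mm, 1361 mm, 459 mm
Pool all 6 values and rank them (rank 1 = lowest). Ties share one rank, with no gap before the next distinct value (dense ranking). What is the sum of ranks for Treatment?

Sorted (ascending): 434, 434, 459, 755, 1144, 1361
The 2 values of 434 share dense rank 1.
Remaining distinct values take the next consecutive integers.
Treatment values → pooled ranks: 434→1, 1361→5, 459→2
Rank sum = 1 + 5 + 2 = 8

8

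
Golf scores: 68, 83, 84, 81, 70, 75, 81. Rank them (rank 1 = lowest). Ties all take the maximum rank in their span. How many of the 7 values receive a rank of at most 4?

Sorted (ascending): 68, 70, 75, 81, 81, 83, 84
The 2 values of 81 occupy positions 4–5 → each gets rank 5.
Ranks ≤ 4: {1, 2, 3} → 3 values.

3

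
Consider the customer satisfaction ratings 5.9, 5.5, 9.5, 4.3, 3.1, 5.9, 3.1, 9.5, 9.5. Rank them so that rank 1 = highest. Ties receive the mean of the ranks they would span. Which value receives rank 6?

Sorted (descending): 9.5, 9.5, 9.5, 5.9, 5.9, 5.5, 4.3, 3.1, 3.1
The 3 values of 9.5 occupy positions 1–3 → average rank 2.
The 2 values of 5.9 occupy positions 4–5 → average rank (4+5)/2 = 4.5.
The 2 values of 3.1 occupy positions 8–9 → average rank (8+9)/2 = 8.5.
Rank 6 → value 5.5.

5.5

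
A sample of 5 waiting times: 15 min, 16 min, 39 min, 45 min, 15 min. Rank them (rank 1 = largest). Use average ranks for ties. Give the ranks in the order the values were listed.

4.5, 3, 2, 1, 4.5

Sorted (descending): 45, 39, 16, 15, 15
The 2 values of 15 occupy positions 4–5 → average rank (4+5)/2 = 4.5.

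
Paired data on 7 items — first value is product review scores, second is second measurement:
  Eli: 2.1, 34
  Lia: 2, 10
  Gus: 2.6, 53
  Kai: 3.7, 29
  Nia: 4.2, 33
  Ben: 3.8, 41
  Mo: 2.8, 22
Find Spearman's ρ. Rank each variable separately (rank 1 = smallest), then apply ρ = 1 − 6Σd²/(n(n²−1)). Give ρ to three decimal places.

Ranks of variable 1: 2, 1, 3, 5, 7, 6, 4
Ranks of variable 2: 5, 1, 7, 3, 4, 6, 2
d = r₁ − r₂: -3, 0, -4, 2, 3, 0, 2
d²: 9, 0, 16, 4, 9, 0, 4; Σd² = 42
ρ = 1 − 6·42/(7·48) = 1 − 252/336 = 0.250

0.250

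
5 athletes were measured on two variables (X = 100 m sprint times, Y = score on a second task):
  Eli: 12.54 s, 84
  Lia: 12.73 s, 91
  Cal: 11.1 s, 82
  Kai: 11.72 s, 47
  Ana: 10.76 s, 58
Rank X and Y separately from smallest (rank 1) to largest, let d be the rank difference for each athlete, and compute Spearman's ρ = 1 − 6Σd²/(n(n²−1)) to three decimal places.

Ranks of variable 1: 4, 5, 2, 3, 1
Ranks of variable 2: 4, 5, 3, 1, 2
d = r₁ − r₂: 0, 0, -1, 2, -1
d²: 0, 0, 1, 4, 1; Σd² = 6
ρ = 1 − 6·6/(5·24) = 1 − 36/120 = 0.700

0.700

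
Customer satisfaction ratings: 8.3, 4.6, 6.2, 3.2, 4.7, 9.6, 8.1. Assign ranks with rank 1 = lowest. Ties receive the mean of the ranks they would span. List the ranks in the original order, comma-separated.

6, 2, 4, 1, 3, 7, 5

Sorted (ascending): 3.2, 4.6, 4.7, 6.2, 8.1, 8.3, 9.6
No ties — each value takes its position as its rank.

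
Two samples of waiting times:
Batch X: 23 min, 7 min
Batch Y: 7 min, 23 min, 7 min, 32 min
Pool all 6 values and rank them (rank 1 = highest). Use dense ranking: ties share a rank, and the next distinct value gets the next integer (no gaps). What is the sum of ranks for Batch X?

5

Sorted (descending): 32, 23, 23, 7, 7, 7
The 2 values of 23 share dense rank 2.
The 3 values of 7 share dense rank 3.
Remaining distinct values take the next consecutive integers.
Batch X values → pooled ranks: 23→2, 7→3
Rank sum = 2 + 3 = 5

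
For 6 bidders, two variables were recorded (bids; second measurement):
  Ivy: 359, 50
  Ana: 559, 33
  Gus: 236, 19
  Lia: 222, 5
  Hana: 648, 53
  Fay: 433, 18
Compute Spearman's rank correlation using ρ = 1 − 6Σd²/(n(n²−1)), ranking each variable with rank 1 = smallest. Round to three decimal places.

Ranks of variable 1: 3, 5, 2, 1, 6, 4
Ranks of variable 2: 5, 4, 3, 1, 6, 2
d = r₁ − r₂: -2, 1, -1, 0, 0, 2
d²: 4, 1, 1, 0, 0, 4; Σd² = 10
ρ = 1 − 6·10/(6·35) = 1 − 60/210 = 0.714

0.714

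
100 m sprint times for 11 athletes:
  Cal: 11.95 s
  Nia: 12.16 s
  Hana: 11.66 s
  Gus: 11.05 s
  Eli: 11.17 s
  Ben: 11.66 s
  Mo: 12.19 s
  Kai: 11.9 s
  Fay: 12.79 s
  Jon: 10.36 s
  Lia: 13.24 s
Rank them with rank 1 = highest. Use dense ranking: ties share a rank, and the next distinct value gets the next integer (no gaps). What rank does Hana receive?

Sorted (descending): 13.24, 12.79, 12.19, 12.16, 11.95, 11.9, 11.66, 11.66, 11.17, 11.05, 10.36
The 2 values of 11.66 share dense rank 7.
Remaining distinct values take the next consecutive integers.
Hana has value 11.66 s → rank 7.

7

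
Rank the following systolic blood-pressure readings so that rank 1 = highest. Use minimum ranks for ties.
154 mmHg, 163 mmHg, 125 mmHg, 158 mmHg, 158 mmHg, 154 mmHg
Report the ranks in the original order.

Sorted (descending): 163, 158, 158, 154, 154, 125
The 2 values of 158 occupy positions 2–3 → each gets rank 2.
The 2 values of 154 occupy positions 4–5 → each gets rank 4.

4, 1, 6, 2, 2, 4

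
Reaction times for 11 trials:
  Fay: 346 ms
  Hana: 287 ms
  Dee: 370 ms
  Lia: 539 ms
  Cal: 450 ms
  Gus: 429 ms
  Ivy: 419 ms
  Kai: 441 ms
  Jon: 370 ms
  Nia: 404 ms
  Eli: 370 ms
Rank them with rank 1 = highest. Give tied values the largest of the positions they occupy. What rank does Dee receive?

Sorted (descending): 539, 450, 441, 429, 419, 404, 370, 370, 370, 346, 287
The 3 values of 370 occupy positions 7–9 → each gets rank 9.
Dee has value 370 ms → rank 9.

9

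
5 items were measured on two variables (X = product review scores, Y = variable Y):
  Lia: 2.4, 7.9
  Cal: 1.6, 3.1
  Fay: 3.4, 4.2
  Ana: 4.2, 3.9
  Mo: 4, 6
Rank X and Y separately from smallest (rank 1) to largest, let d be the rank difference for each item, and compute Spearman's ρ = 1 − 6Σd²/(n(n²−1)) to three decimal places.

Ranks of variable 1: 2, 1, 3, 5, 4
Ranks of variable 2: 5, 1, 3, 2, 4
d = r₁ − r₂: -3, 0, 0, 3, 0
d²: 9, 0, 0, 9, 0; Σd² = 18
ρ = 1 − 6·18/(5·24) = 1 − 108/120 = 0.100

0.100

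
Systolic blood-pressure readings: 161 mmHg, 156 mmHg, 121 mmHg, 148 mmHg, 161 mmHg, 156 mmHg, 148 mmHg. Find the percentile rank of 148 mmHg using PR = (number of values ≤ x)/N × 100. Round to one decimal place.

42.9

N = 7.
Strictly below 148: 1. Equal to 148: 2.
PR = 3/7 × 100 = 42.9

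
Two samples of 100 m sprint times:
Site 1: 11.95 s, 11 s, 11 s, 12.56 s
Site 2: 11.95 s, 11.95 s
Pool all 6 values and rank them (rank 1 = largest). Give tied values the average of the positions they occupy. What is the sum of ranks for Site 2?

Sorted (descending): 12.56, 11.95, 11.95, 11.95, 11, 11
The 3 values of 11.95 occupy positions 2–4 → average rank 3.
The 2 values of 11 occupy positions 5–6 → average rank (5+6)/2 = 5.5.
Site 2 values → pooled ranks: 11.95→3, 11.95→3
Rank sum = 3 + 3 = 6

6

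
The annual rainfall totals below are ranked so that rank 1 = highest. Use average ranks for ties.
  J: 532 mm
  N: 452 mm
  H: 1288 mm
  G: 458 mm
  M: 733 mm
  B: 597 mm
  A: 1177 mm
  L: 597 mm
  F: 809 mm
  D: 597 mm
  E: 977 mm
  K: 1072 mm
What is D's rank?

Sorted (descending): 1288, 1177, 1072, 977, 809, 733, 597, 597, 597, 532, 458, 452
The 3 values of 597 occupy positions 7–9 → average rank 8.
D has value 597 mm → rank 8.

8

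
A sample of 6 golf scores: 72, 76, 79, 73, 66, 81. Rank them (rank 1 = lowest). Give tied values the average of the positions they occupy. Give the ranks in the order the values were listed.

Sorted (ascending): 66, 72, 73, 76, 79, 81
No ties — each value takes its position as its rank.

2, 4, 5, 3, 1, 6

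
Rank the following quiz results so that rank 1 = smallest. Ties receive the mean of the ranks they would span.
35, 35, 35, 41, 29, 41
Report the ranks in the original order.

Sorted (ascending): 29, 35, 35, 35, 41, 41
The 3 values of 35 occupy positions 2–4 → average rank 3.
The 2 values of 41 occupy positions 5–6 → average rank (5+6)/2 = 5.5.

3, 3, 3, 5.5, 1, 5.5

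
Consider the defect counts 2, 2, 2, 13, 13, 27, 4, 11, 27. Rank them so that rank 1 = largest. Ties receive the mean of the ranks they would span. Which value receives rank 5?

11

Sorted (descending): 27, 27, 13, 13, 11, 4, 2, 2, 2
The 2 values of 27 occupy positions 1–2 → average rank (1+2)/2 = 1.5.
The 2 values of 13 occupy positions 3–4 → average rank (3+4)/2 = 3.5.
The 3 values of 2 occupy positions 7–9 → average rank 8.
Rank 5 → value 11.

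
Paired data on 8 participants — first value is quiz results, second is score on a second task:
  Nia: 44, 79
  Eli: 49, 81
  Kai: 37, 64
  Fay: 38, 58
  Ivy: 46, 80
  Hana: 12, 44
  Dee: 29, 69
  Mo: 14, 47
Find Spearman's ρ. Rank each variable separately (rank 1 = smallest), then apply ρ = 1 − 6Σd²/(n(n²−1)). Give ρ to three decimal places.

0.905

Ranks of variable 1: 6, 8, 4, 5, 7, 1, 3, 2
Ranks of variable 2: 6, 8, 4, 3, 7, 1, 5, 2
d = r₁ − r₂: 0, 0, 0, 2, 0, 0, -2, 0
d²: 0, 0, 0, 4, 0, 0, 4, 0; Σd² = 8
ρ = 1 − 6·8/(8·63) = 1 − 48/504 = 0.905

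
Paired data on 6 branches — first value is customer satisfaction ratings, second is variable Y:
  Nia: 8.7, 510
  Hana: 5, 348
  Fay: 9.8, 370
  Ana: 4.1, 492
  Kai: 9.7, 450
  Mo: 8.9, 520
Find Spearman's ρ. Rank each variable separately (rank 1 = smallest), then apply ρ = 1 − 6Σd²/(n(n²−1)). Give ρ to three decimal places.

Ranks of variable 1: 3, 2, 6, 1, 5, 4
Ranks of variable 2: 5, 1, 2, 4, 3, 6
d = r₁ − r₂: -2, 1, 4, -3, 2, -2
d²: 4, 1, 16, 9, 4, 4; Σd² = 38
ρ = 1 − 6·38/(6·35) = 1 − 228/210 = -0.086

-0.086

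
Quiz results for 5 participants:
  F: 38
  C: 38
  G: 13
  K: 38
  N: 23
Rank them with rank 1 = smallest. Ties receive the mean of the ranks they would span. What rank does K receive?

4

Sorted (ascending): 13, 23, 38, 38, 38
The 3 values of 38 occupy positions 3–5 → average rank 4.
K has value 38 → rank 4.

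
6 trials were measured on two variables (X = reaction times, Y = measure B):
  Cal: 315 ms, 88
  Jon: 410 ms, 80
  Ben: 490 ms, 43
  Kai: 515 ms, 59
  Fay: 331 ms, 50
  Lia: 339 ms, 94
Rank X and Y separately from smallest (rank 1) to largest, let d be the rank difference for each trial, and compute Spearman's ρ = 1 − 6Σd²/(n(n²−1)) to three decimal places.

-0.429

Ranks of variable 1: 1, 4, 5, 6, 2, 3
Ranks of variable 2: 5, 4, 1, 3, 2, 6
d = r₁ − r₂: -4, 0, 4, 3, 0, -3
d²: 16, 0, 16, 9, 0, 9; Σd² = 50
ρ = 1 − 6·50/(6·35) = 1 − 300/210 = -0.429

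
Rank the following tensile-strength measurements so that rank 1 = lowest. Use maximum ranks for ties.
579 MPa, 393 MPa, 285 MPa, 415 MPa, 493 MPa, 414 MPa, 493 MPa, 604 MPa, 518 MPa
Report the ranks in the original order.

8, 2, 1, 4, 6, 3, 6, 9, 7

Sorted (ascending): 285, 393, 414, 415, 493, 493, 518, 579, 604
The 2 values of 493 occupy positions 5–6 → each gets rank 6.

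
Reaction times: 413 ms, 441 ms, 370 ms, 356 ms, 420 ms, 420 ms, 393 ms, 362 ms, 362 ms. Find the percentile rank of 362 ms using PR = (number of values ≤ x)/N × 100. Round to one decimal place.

33.3

N = 9.
Strictly below 362: 1. Equal to 362: 2.
PR = 3/9 × 100 = 33.3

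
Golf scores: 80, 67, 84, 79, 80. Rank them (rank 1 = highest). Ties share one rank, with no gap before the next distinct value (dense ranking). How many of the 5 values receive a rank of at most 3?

4

Sorted (descending): 84, 80, 80, 79, 67
The 2 values of 80 share dense rank 2.
Remaining distinct values take the next consecutive integers.
Ranks ≤ 3: {1, 2, 2, 3} → 4 values.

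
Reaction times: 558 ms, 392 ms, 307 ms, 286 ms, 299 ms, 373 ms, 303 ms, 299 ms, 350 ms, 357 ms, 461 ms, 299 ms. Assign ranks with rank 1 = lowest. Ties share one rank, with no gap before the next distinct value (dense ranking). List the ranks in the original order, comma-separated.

10, 8, 4, 1, 2, 7, 3, 2, 5, 6, 9, 2

Sorted (ascending): 286, 299, 299, 299, 303, 307, 350, 357, 373, 392, 461, 558
The 3 values of 299 share dense rank 2.
Remaining distinct values take the next consecutive integers.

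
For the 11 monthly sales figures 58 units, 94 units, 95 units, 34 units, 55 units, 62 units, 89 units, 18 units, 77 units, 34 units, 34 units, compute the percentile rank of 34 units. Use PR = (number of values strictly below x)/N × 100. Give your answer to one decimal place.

9.1

N = 11.
Strictly below 34: 1. Equal to 34: 3.
PR = 1/11 × 100 = 9.1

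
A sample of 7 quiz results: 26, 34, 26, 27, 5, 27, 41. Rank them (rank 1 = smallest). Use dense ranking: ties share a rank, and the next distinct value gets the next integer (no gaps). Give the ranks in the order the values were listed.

2, 4, 2, 3, 1, 3, 5

Sorted (ascending): 5, 26, 26, 27, 27, 34, 41
The 2 values of 26 share dense rank 2.
The 2 values of 27 share dense rank 3.
Remaining distinct values take the next consecutive integers.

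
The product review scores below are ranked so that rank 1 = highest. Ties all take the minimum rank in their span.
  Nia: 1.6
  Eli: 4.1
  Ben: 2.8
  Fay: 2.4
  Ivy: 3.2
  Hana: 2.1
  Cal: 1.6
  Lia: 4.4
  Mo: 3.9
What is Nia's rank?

Sorted (descending): 4.4, 4.1, 3.9, 3.2, 2.8, 2.4, 2.1, 1.6, 1.6
The 2 values of 1.6 occupy positions 8–9 → each gets rank 8.
Nia has value 1.6 → rank 8.

8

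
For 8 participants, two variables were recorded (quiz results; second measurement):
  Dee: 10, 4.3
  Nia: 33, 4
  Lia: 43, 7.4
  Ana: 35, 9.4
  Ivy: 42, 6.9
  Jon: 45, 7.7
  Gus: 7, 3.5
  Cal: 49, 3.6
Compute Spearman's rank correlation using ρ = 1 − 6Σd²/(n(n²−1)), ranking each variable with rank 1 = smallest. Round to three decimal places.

0.333

Ranks of variable 1: 2, 3, 6, 4, 5, 7, 1, 8
Ranks of variable 2: 4, 3, 6, 8, 5, 7, 1, 2
d = r₁ − r₂: -2, 0, 0, -4, 0, 0, 0, 6
d²: 4, 0, 0, 16, 0, 0, 0, 36; Σd² = 56
ρ = 1 − 6·56/(8·63) = 1 − 336/504 = 0.333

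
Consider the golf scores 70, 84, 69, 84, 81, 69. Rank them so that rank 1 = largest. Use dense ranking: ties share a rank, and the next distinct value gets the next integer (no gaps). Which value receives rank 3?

Sorted (descending): 84, 84, 81, 70, 69, 69
The 2 values of 84 share dense rank 1.
The 2 values of 69 share dense rank 4.
Remaining distinct values take the next consecutive integers.
Rank 3 → value 70.

70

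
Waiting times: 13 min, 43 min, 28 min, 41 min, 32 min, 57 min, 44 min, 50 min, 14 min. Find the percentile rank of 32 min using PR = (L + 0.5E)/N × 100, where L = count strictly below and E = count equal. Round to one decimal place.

38.9

N = 9.
Strictly below 32: 3. Equal to 32: 1.
PR = (3 + 0.5·1)/9 × 100 = 38.9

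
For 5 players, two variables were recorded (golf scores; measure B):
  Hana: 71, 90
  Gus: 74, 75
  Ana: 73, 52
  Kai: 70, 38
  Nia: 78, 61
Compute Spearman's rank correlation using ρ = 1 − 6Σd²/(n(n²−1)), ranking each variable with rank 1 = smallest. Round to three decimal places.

0.300

Ranks of variable 1: 2, 4, 3, 1, 5
Ranks of variable 2: 5, 4, 2, 1, 3
d = r₁ − r₂: -3, 0, 1, 0, 2
d²: 9, 0, 1, 0, 4; Σd² = 14
ρ = 1 − 6·14/(5·24) = 1 − 84/120 = 0.300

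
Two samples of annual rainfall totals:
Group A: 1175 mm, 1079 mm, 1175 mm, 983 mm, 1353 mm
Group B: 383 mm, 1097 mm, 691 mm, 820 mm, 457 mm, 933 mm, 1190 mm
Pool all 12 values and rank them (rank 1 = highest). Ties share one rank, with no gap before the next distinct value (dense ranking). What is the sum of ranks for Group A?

Sorted (descending): 1353, 1190, 1175, 1175, 1097, 1079, 983, 933, 820, 691, 457, 383
The 2 values of 1175 share dense rank 3.
Remaining distinct values take the next consecutive integers.
Group A values → pooled ranks: 1175→3, 1079→5, 1175→3, 983→6, 1353→1
Rank sum = 3 + 5 + 3 + 6 + 1 = 18

18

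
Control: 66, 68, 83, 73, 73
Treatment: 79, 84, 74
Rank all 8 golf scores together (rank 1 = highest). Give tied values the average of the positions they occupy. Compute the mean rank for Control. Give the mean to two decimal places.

Sorted (descending): 84, 83, 79, 74, 73, 73, 68, 66
The 2 values of 73 occupy positions 5–6 → average rank (5+6)/2 = 5.5.
Control values → pooled ranks: 66→8, 68→7, 83→2, 73→5.5, 73→5.5
Mean rank = (8 + 7 + 2 + 5.5 + 5.5) / 5 = 5.60

5.60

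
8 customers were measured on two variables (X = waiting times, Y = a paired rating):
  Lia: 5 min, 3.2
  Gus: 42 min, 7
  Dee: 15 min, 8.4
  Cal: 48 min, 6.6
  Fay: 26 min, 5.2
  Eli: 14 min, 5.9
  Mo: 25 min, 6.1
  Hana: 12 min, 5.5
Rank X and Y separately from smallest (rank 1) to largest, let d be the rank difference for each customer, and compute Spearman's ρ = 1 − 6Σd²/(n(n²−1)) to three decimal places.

Ranks of variable 1: 1, 7, 4, 8, 6, 3, 5, 2
Ranks of variable 2: 1, 7, 8, 6, 2, 4, 5, 3
d = r₁ − r₂: 0, 0, -4, 2, 4, -1, 0, -1
d²: 0, 0, 16, 4, 16, 1, 0, 1; Σd² = 38
ρ = 1 − 6·38/(8·63) = 1 − 228/504 = 0.548

0.548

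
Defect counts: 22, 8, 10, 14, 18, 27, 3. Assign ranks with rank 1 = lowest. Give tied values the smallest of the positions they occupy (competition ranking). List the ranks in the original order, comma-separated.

6, 2, 3, 4, 5, 7, 1

Sorted (ascending): 3, 8, 10, 14, 18, 22, 27
No ties — each value takes its position as its rank.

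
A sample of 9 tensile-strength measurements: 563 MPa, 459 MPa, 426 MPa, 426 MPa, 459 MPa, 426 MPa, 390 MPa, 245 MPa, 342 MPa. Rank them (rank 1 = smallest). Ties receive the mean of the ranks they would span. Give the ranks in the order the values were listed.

Sorted (ascending): 245, 342, 390, 426, 426, 426, 459, 459, 563
The 3 values of 426 occupy positions 4–6 → average rank 5.
The 2 values of 459 occupy positions 7–8 → average rank (7+8)/2 = 7.5.

9, 7.5, 5, 5, 7.5, 5, 3, 1, 2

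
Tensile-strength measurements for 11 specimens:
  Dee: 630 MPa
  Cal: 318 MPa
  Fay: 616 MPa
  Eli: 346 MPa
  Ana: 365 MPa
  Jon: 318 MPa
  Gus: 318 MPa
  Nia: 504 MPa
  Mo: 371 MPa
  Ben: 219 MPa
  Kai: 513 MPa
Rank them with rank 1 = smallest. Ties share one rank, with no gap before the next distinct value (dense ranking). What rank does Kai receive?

Sorted (ascending): 219, 318, 318, 318, 346, 365, 371, 504, 513, 616, 630
The 3 values of 318 share dense rank 2.
Remaining distinct values take the next consecutive integers.
Kai has value 513 MPa → rank 7.

7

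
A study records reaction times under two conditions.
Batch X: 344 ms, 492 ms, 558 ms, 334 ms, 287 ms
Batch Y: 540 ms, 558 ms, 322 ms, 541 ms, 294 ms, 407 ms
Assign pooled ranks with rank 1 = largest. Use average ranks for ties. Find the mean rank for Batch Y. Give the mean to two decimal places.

Sorted (descending): 558, 558, 541, 540, 492, 407, 344, 334, 322, 294, 287
The 2 values of 558 occupy positions 1–2 → average rank (1+2)/2 = 1.5.
Batch Y values → pooled ranks: 540→4, 558→1.5, 322→9, 541→3, 294→10, 407→6
Mean rank = (4 + 1.5 + 9 + 3 + 10 + 6) / 6 = 5.58

5.58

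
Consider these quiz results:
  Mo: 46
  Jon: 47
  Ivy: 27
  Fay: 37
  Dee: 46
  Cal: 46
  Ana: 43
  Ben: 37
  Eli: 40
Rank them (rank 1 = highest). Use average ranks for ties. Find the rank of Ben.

Sorted (descending): 47, 46, 46, 46, 43, 40, 37, 37, 27
The 3 values of 46 occupy positions 2–4 → average rank 3.
The 2 values of 37 occupy positions 7–8 → average rank (7+8)/2 = 7.5.
Ben has value 37 → rank 7.5.

7.5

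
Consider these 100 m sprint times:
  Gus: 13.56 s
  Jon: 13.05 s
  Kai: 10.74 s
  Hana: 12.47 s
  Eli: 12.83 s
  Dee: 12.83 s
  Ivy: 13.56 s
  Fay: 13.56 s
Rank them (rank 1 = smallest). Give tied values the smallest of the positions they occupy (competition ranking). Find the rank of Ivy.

6

Sorted (ascending): 10.74, 12.47, 12.83, 12.83, 13.05, 13.56, 13.56, 13.56
The 2 values of 12.83 occupy positions 3–4 → each gets rank 3.
The 3 values of 13.56 occupy positions 6–8 → each gets rank 6.
Ivy has value 13.56 s → rank 6.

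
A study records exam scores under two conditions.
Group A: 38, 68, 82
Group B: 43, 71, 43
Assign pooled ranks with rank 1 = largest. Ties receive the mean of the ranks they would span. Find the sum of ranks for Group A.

10

Sorted (descending): 82, 71, 68, 43, 43, 38
The 2 values of 43 occupy positions 4–5 → average rank (4+5)/2 = 4.5.
Group A values → pooled ranks: 38→6, 68→3, 82→1
Rank sum = 6 + 3 + 1 = 10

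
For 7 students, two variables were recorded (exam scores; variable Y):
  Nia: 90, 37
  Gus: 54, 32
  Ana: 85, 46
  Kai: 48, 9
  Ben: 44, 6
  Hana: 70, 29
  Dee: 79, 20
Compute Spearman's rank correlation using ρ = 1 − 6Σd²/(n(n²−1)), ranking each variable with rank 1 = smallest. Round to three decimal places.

Ranks of variable 1: 7, 3, 6, 2, 1, 4, 5
Ranks of variable 2: 6, 5, 7, 2, 1, 4, 3
d = r₁ − r₂: 1, -2, -1, 0, 0, 0, 2
d²: 1, 4, 1, 0, 0, 0, 4; Σd² = 10
ρ = 1 − 6·10/(7·48) = 1 − 60/336 = 0.821

0.821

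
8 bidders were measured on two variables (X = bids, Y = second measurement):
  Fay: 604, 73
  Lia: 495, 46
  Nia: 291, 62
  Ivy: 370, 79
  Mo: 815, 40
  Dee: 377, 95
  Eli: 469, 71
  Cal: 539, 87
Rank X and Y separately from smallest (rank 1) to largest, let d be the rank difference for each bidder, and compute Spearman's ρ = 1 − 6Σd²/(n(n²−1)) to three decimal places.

-0.286

Ranks of variable 1: 7, 5, 1, 2, 8, 3, 4, 6
Ranks of variable 2: 5, 2, 3, 6, 1, 8, 4, 7
d = r₁ − r₂: 2, 3, -2, -4, 7, -5, 0, -1
d²: 4, 9, 4, 16, 49, 25, 0, 1; Σd² = 108
ρ = 1 − 6·108/(8·63) = 1 − 648/504 = -0.286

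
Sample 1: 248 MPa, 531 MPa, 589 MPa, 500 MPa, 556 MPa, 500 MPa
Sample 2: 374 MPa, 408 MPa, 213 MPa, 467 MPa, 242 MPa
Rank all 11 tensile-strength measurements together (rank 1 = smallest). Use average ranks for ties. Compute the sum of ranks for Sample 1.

48

Sorted (ascending): 213, 242, 248, 374, 408, 467, 500, 500, 531, 556, 589
The 2 values of 500 occupy positions 7–8 → average rank (7+8)/2 = 7.5.
Sample 1 values → pooled ranks: 248→3, 531→9, 589→11, 500→7.5, 556→10, 500→7.5
Rank sum = 3 + 9 + 11 + 7.5 + 10 + 7.5 = 48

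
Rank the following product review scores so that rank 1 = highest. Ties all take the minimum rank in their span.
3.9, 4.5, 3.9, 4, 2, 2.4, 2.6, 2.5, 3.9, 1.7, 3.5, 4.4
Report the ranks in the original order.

4, 1, 4, 3, 11, 10, 8, 9, 4, 12, 7, 2

Sorted (descending): 4.5, 4.4, 4, 3.9, 3.9, 3.9, 3.5, 2.6, 2.5, 2.4, 2, 1.7
The 3 values of 3.9 occupy positions 4–6 → each gets rank 4.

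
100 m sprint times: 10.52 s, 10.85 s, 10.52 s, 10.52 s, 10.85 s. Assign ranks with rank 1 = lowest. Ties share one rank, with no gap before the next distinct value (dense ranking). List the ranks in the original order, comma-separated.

1, 2, 1, 1, 2

Sorted (ascending): 10.52, 10.52, 10.52, 10.85, 10.85
The 3 values of 10.52 share dense rank 1.
The 2 values of 10.85 share dense rank 2.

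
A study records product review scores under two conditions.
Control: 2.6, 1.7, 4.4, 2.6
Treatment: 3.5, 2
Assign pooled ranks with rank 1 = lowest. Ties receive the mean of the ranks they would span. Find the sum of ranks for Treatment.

7

Sorted (ascending): 1.7, 2, 2.6, 2.6, 3.5, 4.4
The 2 values of 2.6 occupy positions 3–4 → average rank (3+4)/2 = 3.5.
Treatment values → pooled ranks: 3.5→5, 2→2
Rank sum = 5 + 2 = 7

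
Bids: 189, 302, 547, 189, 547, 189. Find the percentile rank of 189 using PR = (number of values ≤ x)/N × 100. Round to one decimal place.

N = 6.
Strictly below 189: 0. Equal to 189: 3.
PR = 3/6 × 100 = 50.0

50.0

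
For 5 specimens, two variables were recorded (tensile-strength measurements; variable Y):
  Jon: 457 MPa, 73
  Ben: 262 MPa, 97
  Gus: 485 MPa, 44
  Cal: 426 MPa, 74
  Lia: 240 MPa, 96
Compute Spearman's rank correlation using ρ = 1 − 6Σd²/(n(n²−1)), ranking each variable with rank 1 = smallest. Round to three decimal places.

Ranks of variable 1: 4, 2, 5, 3, 1
Ranks of variable 2: 2, 5, 1, 3, 4
d = r₁ − r₂: 2, -3, 4, 0, -3
d²: 4, 9, 16, 0, 9; Σd² = 38
ρ = 1 − 6·38/(5·24) = 1 − 228/120 = -0.900

-0.900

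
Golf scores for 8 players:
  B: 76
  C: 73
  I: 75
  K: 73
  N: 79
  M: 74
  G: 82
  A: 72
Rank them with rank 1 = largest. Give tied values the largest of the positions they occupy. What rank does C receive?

Sorted (descending): 82, 79, 76, 75, 74, 73, 73, 72
The 2 values of 73 occupy positions 6–7 → each gets rank 7.
C has value 73 → rank 7.

7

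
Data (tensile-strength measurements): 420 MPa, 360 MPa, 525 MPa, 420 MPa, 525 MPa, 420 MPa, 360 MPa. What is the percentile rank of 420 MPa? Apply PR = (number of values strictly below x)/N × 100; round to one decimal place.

N = 7.
Strictly below 420: 2. Equal to 420: 3.
PR = 2/7 × 100 = 28.6

28.6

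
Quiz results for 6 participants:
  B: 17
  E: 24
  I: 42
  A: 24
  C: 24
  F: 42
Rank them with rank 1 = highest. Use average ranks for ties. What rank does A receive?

Sorted (descending): 42, 42, 24, 24, 24, 17
The 2 values of 42 occupy positions 1–2 → average rank (1+2)/2 = 1.5.
The 3 values of 24 occupy positions 3–5 → average rank 4.
A has value 24 → rank 4.

4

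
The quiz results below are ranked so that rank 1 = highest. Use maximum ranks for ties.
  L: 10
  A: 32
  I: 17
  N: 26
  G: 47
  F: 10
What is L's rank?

Sorted (descending): 47, 32, 26, 17, 10, 10
The 2 values of 10 occupy positions 5–6 → each gets rank 6.
L has value 10 → rank 6.

6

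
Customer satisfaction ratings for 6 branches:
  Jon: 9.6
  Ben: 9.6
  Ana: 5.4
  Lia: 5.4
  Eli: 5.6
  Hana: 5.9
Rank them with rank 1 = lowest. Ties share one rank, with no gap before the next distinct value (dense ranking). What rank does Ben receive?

4

Sorted (ascending): 5.4, 5.4, 5.6, 5.9, 9.6, 9.6
The 2 values of 5.4 share dense rank 1.
The 2 values of 9.6 share dense rank 4.
Remaining distinct values take the next consecutive integers.
Ben has value 9.6 → rank 4.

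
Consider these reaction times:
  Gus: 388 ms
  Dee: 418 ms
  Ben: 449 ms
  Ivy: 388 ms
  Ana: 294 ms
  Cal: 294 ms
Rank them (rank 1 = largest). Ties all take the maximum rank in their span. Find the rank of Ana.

Sorted (descending): 449, 418, 388, 388, 294, 294
The 2 values of 388 occupy positions 3–4 → each gets rank 4.
The 2 values of 294 occupy positions 5–6 → each gets rank 6.
Ana has value 294 ms → rank 6.

6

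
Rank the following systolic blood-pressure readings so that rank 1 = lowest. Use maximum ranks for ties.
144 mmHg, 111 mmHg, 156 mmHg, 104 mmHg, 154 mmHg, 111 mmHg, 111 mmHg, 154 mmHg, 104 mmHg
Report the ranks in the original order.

6, 5, 9, 2, 8, 5, 5, 8, 2

Sorted (ascending): 104, 104, 111, 111, 111, 144, 154, 154, 156
The 2 values of 104 occupy positions 1–2 → each gets rank 2.
The 3 values of 111 occupy positions 3–5 → each gets rank 5.
The 2 values of 154 occupy positions 7–8 → each gets rank 8.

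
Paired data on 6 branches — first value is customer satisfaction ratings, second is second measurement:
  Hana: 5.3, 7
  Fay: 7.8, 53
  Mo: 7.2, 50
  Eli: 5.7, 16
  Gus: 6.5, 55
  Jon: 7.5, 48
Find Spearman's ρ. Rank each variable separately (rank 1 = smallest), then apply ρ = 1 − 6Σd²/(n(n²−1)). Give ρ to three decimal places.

Ranks of variable 1: 1, 6, 4, 2, 3, 5
Ranks of variable 2: 1, 5, 4, 2, 6, 3
d = r₁ − r₂: 0, 1, 0, 0, -3, 2
d²: 0, 1, 0, 0, 9, 4; Σd² = 14
ρ = 1 − 6·14/(6·35) = 1 − 84/210 = 0.600

0.600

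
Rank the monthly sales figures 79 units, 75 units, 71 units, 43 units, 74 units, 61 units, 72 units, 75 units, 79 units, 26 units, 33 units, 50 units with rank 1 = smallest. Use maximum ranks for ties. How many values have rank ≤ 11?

Sorted (ascending): 26, 33, 43, 50, 61, 71, 72, 74, 75, 75, 79, 79
The 2 values of 75 occupy positions 9–10 → each gets rank 10.
The 2 values of 79 occupy positions 11–12 → each gets rank 12.
Ranks ≤ 11: {1, 2, 3, 4, 5, 6, 7, 8, 10, 10} → 10 values.

10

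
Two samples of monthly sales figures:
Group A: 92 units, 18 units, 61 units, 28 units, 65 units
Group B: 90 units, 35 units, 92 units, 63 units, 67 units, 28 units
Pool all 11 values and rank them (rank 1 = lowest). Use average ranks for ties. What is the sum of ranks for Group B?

40

Sorted (ascending): 18, 28, 28, 35, 61, 63, 65, 67, 90, 92, 92
The 2 values of 28 occupy positions 2–3 → average rank (2+3)/2 = 2.5.
The 2 values of 92 occupy positions 10–11 → average rank (10+11)/2 = 10.5.
Group B values → pooled ranks: 90→9, 35→4, 92→10.5, 63→6, 67→8, 28→2.5
Rank sum = 9 + 4 + 10.5 + 6 + 8 + 2.5 = 40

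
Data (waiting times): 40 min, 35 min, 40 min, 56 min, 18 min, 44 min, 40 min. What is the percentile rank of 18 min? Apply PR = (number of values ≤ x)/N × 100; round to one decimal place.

N = 7.
Strictly below 18: 0. Equal to 18: 1.
PR = 1/7 × 100 = 14.3

14.3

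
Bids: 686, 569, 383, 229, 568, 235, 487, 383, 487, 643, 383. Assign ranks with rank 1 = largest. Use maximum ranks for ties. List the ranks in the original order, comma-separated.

1, 3, 9, 11, 4, 10, 6, 9, 6, 2, 9

Sorted (descending): 686, 643, 569, 568, 487, 487, 383, 383, 383, 235, 229
The 2 values of 487 occupy positions 5–6 → each gets rank 6.
The 3 values of 383 occupy positions 7–9 → each gets rank 9.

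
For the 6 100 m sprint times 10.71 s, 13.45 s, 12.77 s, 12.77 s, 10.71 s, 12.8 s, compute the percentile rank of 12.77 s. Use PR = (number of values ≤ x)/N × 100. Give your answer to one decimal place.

66.7

N = 6.
Strictly below 12.77: 2. Equal to 12.77: 2.
PR = 4/6 × 100 = 66.7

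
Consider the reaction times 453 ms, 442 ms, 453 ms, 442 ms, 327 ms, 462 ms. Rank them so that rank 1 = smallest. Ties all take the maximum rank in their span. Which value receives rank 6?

Sorted (ascending): 327, 442, 442, 453, 453, 462
The 2 values of 442 occupy positions 2–3 → each gets rank 3.
The 2 values of 453 occupy positions 4–5 → each gets rank 5.
Rank 6 → value 462.

462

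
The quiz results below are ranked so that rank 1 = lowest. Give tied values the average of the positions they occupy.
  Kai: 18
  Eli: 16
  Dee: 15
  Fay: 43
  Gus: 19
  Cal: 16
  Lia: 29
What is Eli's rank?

2.5

Sorted (ascending): 15, 16, 16, 18, 19, 29, 43
The 2 values of 16 occupy positions 2–3 → average rank (2+3)/2 = 2.5.
Eli has value 16 → rank 2.5.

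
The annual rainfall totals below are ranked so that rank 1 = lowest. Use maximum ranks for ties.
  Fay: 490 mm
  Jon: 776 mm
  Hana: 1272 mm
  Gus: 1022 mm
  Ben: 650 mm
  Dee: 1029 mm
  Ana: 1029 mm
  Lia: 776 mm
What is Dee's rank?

Sorted (ascending): 490, 650, 776, 776, 1022, 1029, 1029, 1272
The 2 values of 776 occupy positions 3–4 → each gets rank 4.
The 2 values of 1029 occupy positions 6–7 → each gets rank 7.
Dee has value 1029 mm → rank 7.

7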